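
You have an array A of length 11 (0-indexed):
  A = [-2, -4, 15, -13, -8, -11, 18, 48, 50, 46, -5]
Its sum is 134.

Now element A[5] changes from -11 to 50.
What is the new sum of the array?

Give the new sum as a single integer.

Answer: 195

Derivation:
Old value at index 5: -11
New value at index 5: 50
Delta = 50 - -11 = 61
New sum = old_sum + delta = 134 + (61) = 195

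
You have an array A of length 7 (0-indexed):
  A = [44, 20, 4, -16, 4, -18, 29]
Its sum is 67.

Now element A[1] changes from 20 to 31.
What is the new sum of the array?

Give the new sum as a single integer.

Old value at index 1: 20
New value at index 1: 31
Delta = 31 - 20 = 11
New sum = old_sum + delta = 67 + (11) = 78

Answer: 78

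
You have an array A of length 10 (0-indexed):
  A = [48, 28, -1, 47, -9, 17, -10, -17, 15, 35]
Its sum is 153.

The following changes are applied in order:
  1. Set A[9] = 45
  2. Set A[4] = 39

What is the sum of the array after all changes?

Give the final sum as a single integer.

Answer: 211

Derivation:
Initial sum: 153
Change 1: A[9] 35 -> 45, delta = 10, sum = 163
Change 2: A[4] -9 -> 39, delta = 48, sum = 211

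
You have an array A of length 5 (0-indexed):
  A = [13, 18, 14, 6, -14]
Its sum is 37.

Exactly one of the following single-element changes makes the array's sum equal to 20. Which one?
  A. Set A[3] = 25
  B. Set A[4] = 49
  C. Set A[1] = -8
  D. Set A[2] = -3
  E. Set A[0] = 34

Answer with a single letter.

Answer: D

Derivation:
Option A: A[3] 6->25, delta=19, new_sum=37+(19)=56
Option B: A[4] -14->49, delta=63, new_sum=37+(63)=100
Option C: A[1] 18->-8, delta=-26, new_sum=37+(-26)=11
Option D: A[2] 14->-3, delta=-17, new_sum=37+(-17)=20 <-- matches target
Option E: A[0] 13->34, delta=21, new_sum=37+(21)=58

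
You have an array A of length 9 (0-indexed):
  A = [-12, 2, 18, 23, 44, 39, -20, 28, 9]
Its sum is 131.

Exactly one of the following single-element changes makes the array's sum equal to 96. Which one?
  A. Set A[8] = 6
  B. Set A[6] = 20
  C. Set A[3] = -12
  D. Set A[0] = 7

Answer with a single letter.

Answer: C

Derivation:
Option A: A[8] 9->6, delta=-3, new_sum=131+(-3)=128
Option B: A[6] -20->20, delta=40, new_sum=131+(40)=171
Option C: A[3] 23->-12, delta=-35, new_sum=131+(-35)=96 <-- matches target
Option D: A[0] -12->7, delta=19, new_sum=131+(19)=150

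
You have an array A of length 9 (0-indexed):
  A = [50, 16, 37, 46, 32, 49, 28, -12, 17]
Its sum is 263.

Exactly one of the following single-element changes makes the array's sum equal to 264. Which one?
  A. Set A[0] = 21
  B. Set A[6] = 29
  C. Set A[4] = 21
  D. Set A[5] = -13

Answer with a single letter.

Answer: B

Derivation:
Option A: A[0] 50->21, delta=-29, new_sum=263+(-29)=234
Option B: A[6] 28->29, delta=1, new_sum=263+(1)=264 <-- matches target
Option C: A[4] 32->21, delta=-11, new_sum=263+(-11)=252
Option D: A[5] 49->-13, delta=-62, new_sum=263+(-62)=201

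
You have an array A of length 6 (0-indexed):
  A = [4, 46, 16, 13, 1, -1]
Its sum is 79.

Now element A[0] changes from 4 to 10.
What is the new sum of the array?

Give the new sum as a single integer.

Old value at index 0: 4
New value at index 0: 10
Delta = 10 - 4 = 6
New sum = old_sum + delta = 79 + (6) = 85

Answer: 85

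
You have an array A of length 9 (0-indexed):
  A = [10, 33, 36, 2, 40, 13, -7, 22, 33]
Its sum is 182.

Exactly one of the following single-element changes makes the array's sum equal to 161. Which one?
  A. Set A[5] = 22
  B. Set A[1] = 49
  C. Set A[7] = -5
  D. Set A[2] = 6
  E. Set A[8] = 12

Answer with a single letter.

Option A: A[5] 13->22, delta=9, new_sum=182+(9)=191
Option B: A[1] 33->49, delta=16, new_sum=182+(16)=198
Option C: A[7] 22->-5, delta=-27, new_sum=182+(-27)=155
Option D: A[2] 36->6, delta=-30, new_sum=182+(-30)=152
Option E: A[8] 33->12, delta=-21, new_sum=182+(-21)=161 <-- matches target

Answer: E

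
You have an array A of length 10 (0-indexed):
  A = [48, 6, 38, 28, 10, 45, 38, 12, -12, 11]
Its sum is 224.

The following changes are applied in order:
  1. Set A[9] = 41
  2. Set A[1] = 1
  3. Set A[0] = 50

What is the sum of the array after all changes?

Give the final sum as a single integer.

Answer: 251

Derivation:
Initial sum: 224
Change 1: A[9] 11 -> 41, delta = 30, sum = 254
Change 2: A[1] 6 -> 1, delta = -5, sum = 249
Change 3: A[0] 48 -> 50, delta = 2, sum = 251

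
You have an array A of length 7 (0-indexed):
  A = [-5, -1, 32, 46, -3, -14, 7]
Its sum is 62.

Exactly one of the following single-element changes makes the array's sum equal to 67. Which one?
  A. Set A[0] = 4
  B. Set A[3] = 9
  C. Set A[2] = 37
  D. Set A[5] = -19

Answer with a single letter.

Option A: A[0] -5->4, delta=9, new_sum=62+(9)=71
Option B: A[3] 46->9, delta=-37, new_sum=62+(-37)=25
Option C: A[2] 32->37, delta=5, new_sum=62+(5)=67 <-- matches target
Option D: A[5] -14->-19, delta=-5, new_sum=62+(-5)=57

Answer: C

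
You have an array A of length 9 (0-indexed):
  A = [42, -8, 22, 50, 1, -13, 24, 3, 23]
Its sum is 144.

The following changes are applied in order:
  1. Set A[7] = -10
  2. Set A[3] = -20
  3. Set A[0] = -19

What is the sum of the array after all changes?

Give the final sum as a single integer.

Answer: 0

Derivation:
Initial sum: 144
Change 1: A[7] 3 -> -10, delta = -13, sum = 131
Change 2: A[3] 50 -> -20, delta = -70, sum = 61
Change 3: A[0] 42 -> -19, delta = -61, sum = 0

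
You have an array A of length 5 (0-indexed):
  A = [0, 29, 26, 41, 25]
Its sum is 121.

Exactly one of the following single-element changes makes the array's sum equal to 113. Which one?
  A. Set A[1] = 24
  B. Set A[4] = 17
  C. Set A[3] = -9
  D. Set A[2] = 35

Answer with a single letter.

Answer: B

Derivation:
Option A: A[1] 29->24, delta=-5, new_sum=121+(-5)=116
Option B: A[4] 25->17, delta=-8, new_sum=121+(-8)=113 <-- matches target
Option C: A[3] 41->-9, delta=-50, new_sum=121+(-50)=71
Option D: A[2] 26->35, delta=9, new_sum=121+(9)=130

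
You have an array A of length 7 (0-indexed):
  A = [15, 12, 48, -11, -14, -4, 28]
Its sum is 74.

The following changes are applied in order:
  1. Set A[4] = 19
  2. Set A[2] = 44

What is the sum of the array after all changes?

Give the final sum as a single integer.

Initial sum: 74
Change 1: A[4] -14 -> 19, delta = 33, sum = 107
Change 2: A[2] 48 -> 44, delta = -4, sum = 103

Answer: 103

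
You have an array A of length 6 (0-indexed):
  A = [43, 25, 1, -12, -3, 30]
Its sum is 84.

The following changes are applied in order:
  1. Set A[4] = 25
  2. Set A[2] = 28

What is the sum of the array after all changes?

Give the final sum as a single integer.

Initial sum: 84
Change 1: A[4] -3 -> 25, delta = 28, sum = 112
Change 2: A[2] 1 -> 28, delta = 27, sum = 139

Answer: 139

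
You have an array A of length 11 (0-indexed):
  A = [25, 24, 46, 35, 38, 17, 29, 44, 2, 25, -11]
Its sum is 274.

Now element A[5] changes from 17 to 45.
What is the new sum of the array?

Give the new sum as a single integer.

Answer: 302

Derivation:
Old value at index 5: 17
New value at index 5: 45
Delta = 45 - 17 = 28
New sum = old_sum + delta = 274 + (28) = 302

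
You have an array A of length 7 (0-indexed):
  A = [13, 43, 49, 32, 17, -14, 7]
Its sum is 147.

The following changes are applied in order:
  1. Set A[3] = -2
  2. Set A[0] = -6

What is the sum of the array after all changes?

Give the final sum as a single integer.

Initial sum: 147
Change 1: A[3] 32 -> -2, delta = -34, sum = 113
Change 2: A[0] 13 -> -6, delta = -19, sum = 94

Answer: 94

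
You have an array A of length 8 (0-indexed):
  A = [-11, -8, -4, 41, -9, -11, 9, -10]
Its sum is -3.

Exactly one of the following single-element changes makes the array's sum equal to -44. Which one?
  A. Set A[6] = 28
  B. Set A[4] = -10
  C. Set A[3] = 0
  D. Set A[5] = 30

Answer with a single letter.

Answer: C

Derivation:
Option A: A[6] 9->28, delta=19, new_sum=-3+(19)=16
Option B: A[4] -9->-10, delta=-1, new_sum=-3+(-1)=-4
Option C: A[3] 41->0, delta=-41, new_sum=-3+(-41)=-44 <-- matches target
Option D: A[5] -11->30, delta=41, new_sum=-3+(41)=38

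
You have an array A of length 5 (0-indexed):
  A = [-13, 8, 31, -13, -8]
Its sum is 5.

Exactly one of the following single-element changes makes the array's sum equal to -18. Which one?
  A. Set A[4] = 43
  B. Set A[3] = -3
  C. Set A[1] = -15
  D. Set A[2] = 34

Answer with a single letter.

Option A: A[4] -8->43, delta=51, new_sum=5+(51)=56
Option B: A[3] -13->-3, delta=10, new_sum=5+(10)=15
Option C: A[1] 8->-15, delta=-23, new_sum=5+(-23)=-18 <-- matches target
Option D: A[2] 31->34, delta=3, new_sum=5+(3)=8

Answer: C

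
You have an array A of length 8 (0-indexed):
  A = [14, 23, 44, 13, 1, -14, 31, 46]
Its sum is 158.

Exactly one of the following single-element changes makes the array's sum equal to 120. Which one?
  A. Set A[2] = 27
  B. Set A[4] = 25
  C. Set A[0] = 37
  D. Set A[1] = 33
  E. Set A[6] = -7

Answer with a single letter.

Option A: A[2] 44->27, delta=-17, new_sum=158+(-17)=141
Option B: A[4] 1->25, delta=24, new_sum=158+(24)=182
Option C: A[0] 14->37, delta=23, new_sum=158+(23)=181
Option D: A[1] 23->33, delta=10, new_sum=158+(10)=168
Option E: A[6] 31->-7, delta=-38, new_sum=158+(-38)=120 <-- matches target

Answer: E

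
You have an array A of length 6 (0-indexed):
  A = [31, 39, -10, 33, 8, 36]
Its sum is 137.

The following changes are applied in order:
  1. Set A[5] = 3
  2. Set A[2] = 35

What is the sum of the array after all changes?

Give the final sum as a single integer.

Answer: 149

Derivation:
Initial sum: 137
Change 1: A[5] 36 -> 3, delta = -33, sum = 104
Change 2: A[2] -10 -> 35, delta = 45, sum = 149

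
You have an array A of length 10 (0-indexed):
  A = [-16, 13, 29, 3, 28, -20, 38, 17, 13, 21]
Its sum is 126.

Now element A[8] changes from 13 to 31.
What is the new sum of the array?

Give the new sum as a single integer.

Old value at index 8: 13
New value at index 8: 31
Delta = 31 - 13 = 18
New sum = old_sum + delta = 126 + (18) = 144

Answer: 144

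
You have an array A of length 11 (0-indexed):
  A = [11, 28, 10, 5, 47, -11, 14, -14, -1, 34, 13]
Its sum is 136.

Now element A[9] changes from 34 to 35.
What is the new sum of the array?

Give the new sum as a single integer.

Answer: 137

Derivation:
Old value at index 9: 34
New value at index 9: 35
Delta = 35 - 34 = 1
New sum = old_sum + delta = 136 + (1) = 137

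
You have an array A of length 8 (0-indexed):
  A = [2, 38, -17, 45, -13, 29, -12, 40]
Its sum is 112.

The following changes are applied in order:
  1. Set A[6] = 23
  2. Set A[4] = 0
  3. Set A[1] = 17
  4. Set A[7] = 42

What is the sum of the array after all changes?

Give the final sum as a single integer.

Initial sum: 112
Change 1: A[6] -12 -> 23, delta = 35, sum = 147
Change 2: A[4] -13 -> 0, delta = 13, sum = 160
Change 3: A[1] 38 -> 17, delta = -21, sum = 139
Change 4: A[7] 40 -> 42, delta = 2, sum = 141

Answer: 141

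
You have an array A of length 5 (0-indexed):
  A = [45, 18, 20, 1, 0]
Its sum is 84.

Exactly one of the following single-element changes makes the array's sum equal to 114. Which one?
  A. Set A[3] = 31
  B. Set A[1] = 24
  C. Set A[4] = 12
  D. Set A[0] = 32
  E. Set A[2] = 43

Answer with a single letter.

Option A: A[3] 1->31, delta=30, new_sum=84+(30)=114 <-- matches target
Option B: A[1] 18->24, delta=6, new_sum=84+(6)=90
Option C: A[4] 0->12, delta=12, new_sum=84+(12)=96
Option D: A[0] 45->32, delta=-13, new_sum=84+(-13)=71
Option E: A[2] 20->43, delta=23, new_sum=84+(23)=107

Answer: A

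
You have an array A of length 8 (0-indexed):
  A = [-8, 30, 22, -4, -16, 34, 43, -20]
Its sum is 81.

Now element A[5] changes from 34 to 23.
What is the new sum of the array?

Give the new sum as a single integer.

Answer: 70

Derivation:
Old value at index 5: 34
New value at index 5: 23
Delta = 23 - 34 = -11
New sum = old_sum + delta = 81 + (-11) = 70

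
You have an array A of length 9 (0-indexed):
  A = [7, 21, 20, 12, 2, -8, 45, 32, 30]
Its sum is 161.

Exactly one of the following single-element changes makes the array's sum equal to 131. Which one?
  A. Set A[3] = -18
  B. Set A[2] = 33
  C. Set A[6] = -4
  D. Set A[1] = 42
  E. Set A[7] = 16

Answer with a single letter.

Answer: A

Derivation:
Option A: A[3] 12->-18, delta=-30, new_sum=161+(-30)=131 <-- matches target
Option B: A[2] 20->33, delta=13, new_sum=161+(13)=174
Option C: A[6] 45->-4, delta=-49, new_sum=161+(-49)=112
Option D: A[1] 21->42, delta=21, new_sum=161+(21)=182
Option E: A[7] 32->16, delta=-16, new_sum=161+(-16)=145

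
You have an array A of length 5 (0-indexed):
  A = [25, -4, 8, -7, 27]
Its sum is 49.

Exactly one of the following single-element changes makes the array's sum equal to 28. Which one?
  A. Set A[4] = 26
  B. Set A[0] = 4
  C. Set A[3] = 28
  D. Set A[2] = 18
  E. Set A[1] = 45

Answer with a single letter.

Answer: B

Derivation:
Option A: A[4] 27->26, delta=-1, new_sum=49+(-1)=48
Option B: A[0] 25->4, delta=-21, new_sum=49+(-21)=28 <-- matches target
Option C: A[3] -7->28, delta=35, new_sum=49+(35)=84
Option D: A[2] 8->18, delta=10, new_sum=49+(10)=59
Option E: A[1] -4->45, delta=49, new_sum=49+(49)=98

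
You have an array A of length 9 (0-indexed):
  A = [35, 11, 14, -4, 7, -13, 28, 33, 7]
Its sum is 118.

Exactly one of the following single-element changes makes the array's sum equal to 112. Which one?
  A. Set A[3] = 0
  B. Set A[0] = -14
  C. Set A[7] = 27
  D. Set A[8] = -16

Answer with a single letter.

Option A: A[3] -4->0, delta=4, new_sum=118+(4)=122
Option B: A[0] 35->-14, delta=-49, new_sum=118+(-49)=69
Option C: A[7] 33->27, delta=-6, new_sum=118+(-6)=112 <-- matches target
Option D: A[8] 7->-16, delta=-23, new_sum=118+(-23)=95

Answer: C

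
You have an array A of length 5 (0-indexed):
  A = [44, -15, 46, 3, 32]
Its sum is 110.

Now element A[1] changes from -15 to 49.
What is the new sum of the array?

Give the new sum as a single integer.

Answer: 174

Derivation:
Old value at index 1: -15
New value at index 1: 49
Delta = 49 - -15 = 64
New sum = old_sum + delta = 110 + (64) = 174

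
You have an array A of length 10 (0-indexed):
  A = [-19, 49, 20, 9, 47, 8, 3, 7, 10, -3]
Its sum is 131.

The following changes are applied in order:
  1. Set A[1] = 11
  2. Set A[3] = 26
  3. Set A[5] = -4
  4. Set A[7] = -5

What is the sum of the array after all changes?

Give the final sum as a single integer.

Initial sum: 131
Change 1: A[1] 49 -> 11, delta = -38, sum = 93
Change 2: A[3] 9 -> 26, delta = 17, sum = 110
Change 3: A[5] 8 -> -4, delta = -12, sum = 98
Change 4: A[7] 7 -> -5, delta = -12, sum = 86

Answer: 86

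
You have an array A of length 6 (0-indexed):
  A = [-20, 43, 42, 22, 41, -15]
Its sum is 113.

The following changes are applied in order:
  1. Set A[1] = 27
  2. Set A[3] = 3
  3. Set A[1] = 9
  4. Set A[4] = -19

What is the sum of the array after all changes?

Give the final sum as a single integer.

Initial sum: 113
Change 1: A[1] 43 -> 27, delta = -16, sum = 97
Change 2: A[3] 22 -> 3, delta = -19, sum = 78
Change 3: A[1] 27 -> 9, delta = -18, sum = 60
Change 4: A[4] 41 -> -19, delta = -60, sum = 0

Answer: 0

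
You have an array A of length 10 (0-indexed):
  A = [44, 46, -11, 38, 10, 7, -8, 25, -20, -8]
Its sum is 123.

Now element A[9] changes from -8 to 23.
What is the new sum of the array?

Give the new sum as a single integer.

Answer: 154

Derivation:
Old value at index 9: -8
New value at index 9: 23
Delta = 23 - -8 = 31
New sum = old_sum + delta = 123 + (31) = 154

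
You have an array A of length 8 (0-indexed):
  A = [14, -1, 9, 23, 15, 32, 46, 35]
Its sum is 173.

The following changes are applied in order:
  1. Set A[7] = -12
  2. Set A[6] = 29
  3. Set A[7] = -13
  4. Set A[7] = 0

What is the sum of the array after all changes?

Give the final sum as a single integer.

Answer: 121

Derivation:
Initial sum: 173
Change 1: A[7] 35 -> -12, delta = -47, sum = 126
Change 2: A[6] 46 -> 29, delta = -17, sum = 109
Change 3: A[7] -12 -> -13, delta = -1, sum = 108
Change 4: A[7] -13 -> 0, delta = 13, sum = 121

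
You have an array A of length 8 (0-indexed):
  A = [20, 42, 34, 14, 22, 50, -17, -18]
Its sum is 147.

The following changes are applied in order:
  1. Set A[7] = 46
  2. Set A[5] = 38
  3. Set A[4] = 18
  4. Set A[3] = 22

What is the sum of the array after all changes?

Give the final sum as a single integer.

Initial sum: 147
Change 1: A[7] -18 -> 46, delta = 64, sum = 211
Change 2: A[5] 50 -> 38, delta = -12, sum = 199
Change 3: A[4] 22 -> 18, delta = -4, sum = 195
Change 4: A[3] 14 -> 22, delta = 8, sum = 203

Answer: 203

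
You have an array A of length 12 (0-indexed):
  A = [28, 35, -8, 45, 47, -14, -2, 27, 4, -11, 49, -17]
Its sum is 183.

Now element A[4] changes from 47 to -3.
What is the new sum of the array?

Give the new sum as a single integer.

Answer: 133

Derivation:
Old value at index 4: 47
New value at index 4: -3
Delta = -3 - 47 = -50
New sum = old_sum + delta = 183 + (-50) = 133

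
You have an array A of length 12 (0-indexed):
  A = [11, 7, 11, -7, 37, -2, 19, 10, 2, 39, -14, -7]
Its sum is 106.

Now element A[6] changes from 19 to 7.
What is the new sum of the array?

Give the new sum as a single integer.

Old value at index 6: 19
New value at index 6: 7
Delta = 7 - 19 = -12
New sum = old_sum + delta = 106 + (-12) = 94

Answer: 94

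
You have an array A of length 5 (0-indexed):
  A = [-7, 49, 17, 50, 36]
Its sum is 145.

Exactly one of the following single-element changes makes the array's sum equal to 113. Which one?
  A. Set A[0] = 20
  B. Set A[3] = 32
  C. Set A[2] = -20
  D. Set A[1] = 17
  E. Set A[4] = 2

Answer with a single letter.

Answer: D

Derivation:
Option A: A[0] -7->20, delta=27, new_sum=145+(27)=172
Option B: A[3] 50->32, delta=-18, new_sum=145+(-18)=127
Option C: A[2] 17->-20, delta=-37, new_sum=145+(-37)=108
Option D: A[1] 49->17, delta=-32, new_sum=145+(-32)=113 <-- matches target
Option E: A[4] 36->2, delta=-34, new_sum=145+(-34)=111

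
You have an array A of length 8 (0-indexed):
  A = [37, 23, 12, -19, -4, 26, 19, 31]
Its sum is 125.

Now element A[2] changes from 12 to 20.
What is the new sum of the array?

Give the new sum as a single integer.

Answer: 133

Derivation:
Old value at index 2: 12
New value at index 2: 20
Delta = 20 - 12 = 8
New sum = old_sum + delta = 125 + (8) = 133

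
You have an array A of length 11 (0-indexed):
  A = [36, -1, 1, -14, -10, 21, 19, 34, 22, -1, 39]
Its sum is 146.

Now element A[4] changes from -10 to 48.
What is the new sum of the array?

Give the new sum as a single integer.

Answer: 204

Derivation:
Old value at index 4: -10
New value at index 4: 48
Delta = 48 - -10 = 58
New sum = old_sum + delta = 146 + (58) = 204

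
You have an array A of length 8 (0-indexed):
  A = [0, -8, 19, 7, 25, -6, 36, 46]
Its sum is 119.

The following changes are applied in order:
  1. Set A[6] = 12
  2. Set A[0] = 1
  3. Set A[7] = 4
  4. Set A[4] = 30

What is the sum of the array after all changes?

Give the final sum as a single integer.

Answer: 59

Derivation:
Initial sum: 119
Change 1: A[6] 36 -> 12, delta = -24, sum = 95
Change 2: A[0] 0 -> 1, delta = 1, sum = 96
Change 3: A[7] 46 -> 4, delta = -42, sum = 54
Change 4: A[4] 25 -> 30, delta = 5, sum = 59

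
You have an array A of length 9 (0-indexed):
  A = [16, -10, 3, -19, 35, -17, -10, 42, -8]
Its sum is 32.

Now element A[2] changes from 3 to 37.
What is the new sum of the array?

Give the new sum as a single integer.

Old value at index 2: 3
New value at index 2: 37
Delta = 37 - 3 = 34
New sum = old_sum + delta = 32 + (34) = 66

Answer: 66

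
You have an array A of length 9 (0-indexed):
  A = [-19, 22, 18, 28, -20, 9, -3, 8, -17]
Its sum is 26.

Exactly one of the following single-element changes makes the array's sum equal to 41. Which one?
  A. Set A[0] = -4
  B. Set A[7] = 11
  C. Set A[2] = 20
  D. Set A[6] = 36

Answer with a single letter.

Answer: A

Derivation:
Option A: A[0] -19->-4, delta=15, new_sum=26+(15)=41 <-- matches target
Option B: A[7] 8->11, delta=3, new_sum=26+(3)=29
Option C: A[2] 18->20, delta=2, new_sum=26+(2)=28
Option D: A[6] -3->36, delta=39, new_sum=26+(39)=65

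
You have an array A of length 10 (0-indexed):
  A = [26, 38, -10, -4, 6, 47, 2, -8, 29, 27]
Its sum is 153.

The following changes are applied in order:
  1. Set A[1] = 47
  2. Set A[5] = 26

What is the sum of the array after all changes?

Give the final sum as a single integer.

Answer: 141

Derivation:
Initial sum: 153
Change 1: A[1] 38 -> 47, delta = 9, sum = 162
Change 2: A[5] 47 -> 26, delta = -21, sum = 141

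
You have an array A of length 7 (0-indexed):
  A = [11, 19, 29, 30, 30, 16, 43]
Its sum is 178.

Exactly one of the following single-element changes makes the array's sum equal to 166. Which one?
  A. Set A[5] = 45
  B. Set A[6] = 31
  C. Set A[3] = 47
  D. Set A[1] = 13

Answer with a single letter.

Option A: A[5] 16->45, delta=29, new_sum=178+(29)=207
Option B: A[6] 43->31, delta=-12, new_sum=178+(-12)=166 <-- matches target
Option C: A[3] 30->47, delta=17, new_sum=178+(17)=195
Option D: A[1] 19->13, delta=-6, new_sum=178+(-6)=172

Answer: B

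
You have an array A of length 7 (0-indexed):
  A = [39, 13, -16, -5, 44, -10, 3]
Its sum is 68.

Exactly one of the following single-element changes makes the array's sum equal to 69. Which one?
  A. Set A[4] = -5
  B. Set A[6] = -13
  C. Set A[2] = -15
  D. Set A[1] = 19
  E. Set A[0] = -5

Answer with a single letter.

Option A: A[4] 44->-5, delta=-49, new_sum=68+(-49)=19
Option B: A[6] 3->-13, delta=-16, new_sum=68+(-16)=52
Option C: A[2] -16->-15, delta=1, new_sum=68+(1)=69 <-- matches target
Option D: A[1] 13->19, delta=6, new_sum=68+(6)=74
Option E: A[0] 39->-5, delta=-44, new_sum=68+(-44)=24

Answer: C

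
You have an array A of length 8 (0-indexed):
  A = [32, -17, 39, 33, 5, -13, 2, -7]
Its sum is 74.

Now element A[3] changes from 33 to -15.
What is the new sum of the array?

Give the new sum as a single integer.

Answer: 26

Derivation:
Old value at index 3: 33
New value at index 3: -15
Delta = -15 - 33 = -48
New sum = old_sum + delta = 74 + (-48) = 26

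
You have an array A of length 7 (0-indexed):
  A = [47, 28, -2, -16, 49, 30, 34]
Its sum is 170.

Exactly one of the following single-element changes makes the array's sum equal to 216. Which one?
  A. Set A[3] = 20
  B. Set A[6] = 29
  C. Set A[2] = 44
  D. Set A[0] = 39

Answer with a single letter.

Answer: C

Derivation:
Option A: A[3] -16->20, delta=36, new_sum=170+(36)=206
Option B: A[6] 34->29, delta=-5, new_sum=170+(-5)=165
Option C: A[2] -2->44, delta=46, new_sum=170+(46)=216 <-- matches target
Option D: A[0] 47->39, delta=-8, new_sum=170+(-8)=162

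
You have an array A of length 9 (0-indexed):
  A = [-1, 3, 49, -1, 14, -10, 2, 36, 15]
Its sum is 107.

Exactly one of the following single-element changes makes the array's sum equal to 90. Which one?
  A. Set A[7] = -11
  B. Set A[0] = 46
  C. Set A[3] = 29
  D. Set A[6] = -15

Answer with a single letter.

Option A: A[7] 36->-11, delta=-47, new_sum=107+(-47)=60
Option B: A[0] -1->46, delta=47, new_sum=107+(47)=154
Option C: A[3] -1->29, delta=30, new_sum=107+(30)=137
Option D: A[6] 2->-15, delta=-17, new_sum=107+(-17)=90 <-- matches target

Answer: D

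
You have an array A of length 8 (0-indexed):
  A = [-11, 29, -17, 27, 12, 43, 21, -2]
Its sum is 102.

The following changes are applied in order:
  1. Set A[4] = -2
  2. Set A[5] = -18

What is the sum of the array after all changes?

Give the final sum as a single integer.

Initial sum: 102
Change 1: A[4] 12 -> -2, delta = -14, sum = 88
Change 2: A[5] 43 -> -18, delta = -61, sum = 27

Answer: 27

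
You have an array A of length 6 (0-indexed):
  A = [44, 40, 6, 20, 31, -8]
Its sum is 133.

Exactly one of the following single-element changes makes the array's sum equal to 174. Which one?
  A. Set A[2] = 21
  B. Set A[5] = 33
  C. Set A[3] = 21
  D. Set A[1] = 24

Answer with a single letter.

Answer: B

Derivation:
Option A: A[2] 6->21, delta=15, new_sum=133+(15)=148
Option B: A[5] -8->33, delta=41, new_sum=133+(41)=174 <-- matches target
Option C: A[3] 20->21, delta=1, new_sum=133+(1)=134
Option D: A[1] 40->24, delta=-16, new_sum=133+(-16)=117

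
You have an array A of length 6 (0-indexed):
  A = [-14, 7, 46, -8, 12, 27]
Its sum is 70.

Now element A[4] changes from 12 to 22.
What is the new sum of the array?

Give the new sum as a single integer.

Answer: 80

Derivation:
Old value at index 4: 12
New value at index 4: 22
Delta = 22 - 12 = 10
New sum = old_sum + delta = 70 + (10) = 80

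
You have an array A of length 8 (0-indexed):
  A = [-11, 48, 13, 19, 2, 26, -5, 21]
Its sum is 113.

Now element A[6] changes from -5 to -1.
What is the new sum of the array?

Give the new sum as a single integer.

Old value at index 6: -5
New value at index 6: -1
Delta = -1 - -5 = 4
New sum = old_sum + delta = 113 + (4) = 117

Answer: 117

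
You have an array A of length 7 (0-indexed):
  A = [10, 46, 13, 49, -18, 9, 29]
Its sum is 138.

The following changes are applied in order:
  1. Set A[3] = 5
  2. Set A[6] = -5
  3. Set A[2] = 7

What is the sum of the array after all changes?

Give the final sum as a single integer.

Answer: 54

Derivation:
Initial sum: 138
Change 1: A[3] 49 -> 5, delta = -44, sum = 94
Change 2: A[6] 29 -> -5, delta = -34, sum = 60
Change 3: A[2] 13 -> 7, delta = -6, sum = 54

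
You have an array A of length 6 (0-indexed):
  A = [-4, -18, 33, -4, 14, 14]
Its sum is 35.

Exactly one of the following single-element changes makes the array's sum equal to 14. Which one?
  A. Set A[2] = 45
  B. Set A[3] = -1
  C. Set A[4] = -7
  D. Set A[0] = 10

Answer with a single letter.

Option A: A[2] 33->45, delta=12, new_sum=35+(12)=47
Option B: A[3] -4->-1, delta=3, new_sum=35+(3)=38
Option C: A[4] 14->-7, delta=-21, new_sum=35+(-21)=14 <-- matches target
Option D: A[0] -4->10, delta=14, new_sum=35+(14)=49

Answer: C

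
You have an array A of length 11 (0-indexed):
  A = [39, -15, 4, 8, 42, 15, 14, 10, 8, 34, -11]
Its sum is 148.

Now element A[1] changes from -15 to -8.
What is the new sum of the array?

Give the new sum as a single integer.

Answer: 155

Derivation:
Old value at index 1: -15
New value at index 1: -8
Delta = -8 - -15 = 7
New sum = old_sum + delta = 148 + (7) = 155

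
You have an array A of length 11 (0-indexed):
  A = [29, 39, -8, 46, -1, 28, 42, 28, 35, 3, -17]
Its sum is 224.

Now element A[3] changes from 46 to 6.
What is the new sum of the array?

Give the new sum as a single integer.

Answer: 184

Derivation:
Old value at index 3: 46
New value at index 3: 6
Delta = 6 - 46 = -40
New sum = old_sum + delta = 224 + (-40) = 184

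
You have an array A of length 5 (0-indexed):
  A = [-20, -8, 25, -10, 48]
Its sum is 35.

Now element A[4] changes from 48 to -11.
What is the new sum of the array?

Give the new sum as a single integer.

Old value at index 4: 48
New value at index 4: -11
Delta = -11 - 48 = -59
New sum = old_sum + delta = 35 + (-59) = -24

Answer: -24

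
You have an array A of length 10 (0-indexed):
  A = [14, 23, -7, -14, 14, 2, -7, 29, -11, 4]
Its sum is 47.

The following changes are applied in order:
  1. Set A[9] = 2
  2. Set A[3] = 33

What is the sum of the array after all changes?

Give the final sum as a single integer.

Answer: 92

Derivation:
Initial sum: 47
Change 1: A[9] 4 -> 2, delta = -2, sum = 45
Change 2: A[3] -14 -> 33, delta = 47, sum = 92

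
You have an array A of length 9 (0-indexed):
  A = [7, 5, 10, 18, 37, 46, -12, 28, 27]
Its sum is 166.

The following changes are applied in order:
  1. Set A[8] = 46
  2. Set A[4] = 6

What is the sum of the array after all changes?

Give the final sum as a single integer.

Answer: 154

Derivation:
Initial sum: 166
Change 1: A[8] 27 -> 46, delta = 19, sum = 185
Change 2: A[4] 37 -> 6, delta = -31, sum = 154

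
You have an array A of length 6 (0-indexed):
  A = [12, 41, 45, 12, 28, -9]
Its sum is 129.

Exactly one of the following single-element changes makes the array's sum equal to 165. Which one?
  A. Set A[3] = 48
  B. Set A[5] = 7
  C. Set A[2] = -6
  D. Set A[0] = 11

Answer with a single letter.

Answer: A

Derivation:
Option A: A[3] 12->48, delta=36, new_sum=129+(36)=165 <-- matches target
Option B: A[5] -9->7, delta=16, new_sum=129+(16)=145
Option C: A[2] 45->-6, delta=-51, new_sum=129+(-51)=78
Option D: A[0] 12->11, delta=-1, new_sum=129+(-1)=128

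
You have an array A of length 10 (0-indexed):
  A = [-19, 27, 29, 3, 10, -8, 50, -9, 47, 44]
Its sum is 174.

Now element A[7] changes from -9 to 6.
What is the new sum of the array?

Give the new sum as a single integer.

Old value at index 7: -9
New value at index 7: 6
Delta = 6 - -9 = 15
New sum = old_sum + delta = 174 + (15) = 189

Answer: 189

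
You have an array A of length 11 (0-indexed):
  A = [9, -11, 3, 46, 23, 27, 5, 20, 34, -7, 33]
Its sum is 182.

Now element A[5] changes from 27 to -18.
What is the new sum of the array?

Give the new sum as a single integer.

Old value at index 5: 27
New value at index 5: -18
Delta = -18 - 27 = -45
New sum = old_sum + delta = 182 + (-45) = 137

Answer: 137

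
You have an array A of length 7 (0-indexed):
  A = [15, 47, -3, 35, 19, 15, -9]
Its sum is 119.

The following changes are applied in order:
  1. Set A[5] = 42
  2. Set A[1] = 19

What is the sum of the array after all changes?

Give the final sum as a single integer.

Initial sum: 119
Change 1: A[5] 15 -> 42, delta = 27, sum = 146
Change 2: A[1] 47 -> 19, delta = -28, sum = 118

Answer: 118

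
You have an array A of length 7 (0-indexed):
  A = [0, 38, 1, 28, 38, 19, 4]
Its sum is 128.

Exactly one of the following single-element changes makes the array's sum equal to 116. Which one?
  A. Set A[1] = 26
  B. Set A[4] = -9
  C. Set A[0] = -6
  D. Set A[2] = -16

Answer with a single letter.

Option A: A[1] 38->26, delta=-12, new_sum=128+(-12)=116 <-- matches target
Option B: A[4] 38->-9, delta=-47, new_sum=128+(-47)=81
Option C: A[0] 0->-6, delta=-6, new_sum=128+(-6)=122
Option D: A[2] 1->-16, delta=-17, new_sum=128+(-17)=111

Answer: A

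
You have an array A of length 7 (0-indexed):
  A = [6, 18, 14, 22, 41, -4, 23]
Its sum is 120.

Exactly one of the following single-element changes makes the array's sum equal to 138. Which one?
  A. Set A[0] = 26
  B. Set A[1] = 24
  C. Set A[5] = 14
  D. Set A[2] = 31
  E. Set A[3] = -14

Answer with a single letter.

Option A: A[0] 6->26, delta=20, new_sum=120+(20)=140
Option B: A[1] 18->24, delta=6, new_sum=120+(6)=126
Option C: A[5] -4->14, delta=18, new_sum=120+(18)=138 <-- matches target
Option D: A[2] 14->31, delta=17, new_sum=120+(17)=137
Option E: A[3] 22->-14, delta=-36, new_sum=120+(-36)=84

Answer: C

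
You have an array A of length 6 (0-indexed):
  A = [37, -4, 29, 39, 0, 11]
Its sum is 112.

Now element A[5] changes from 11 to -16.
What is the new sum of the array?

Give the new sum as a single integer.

Old value at index 5: 11
New value at index 5: -16
Delta = -16 - 11 = -27
New sum = old_sum + delta = 112 + (-27) = 85

Answer: 85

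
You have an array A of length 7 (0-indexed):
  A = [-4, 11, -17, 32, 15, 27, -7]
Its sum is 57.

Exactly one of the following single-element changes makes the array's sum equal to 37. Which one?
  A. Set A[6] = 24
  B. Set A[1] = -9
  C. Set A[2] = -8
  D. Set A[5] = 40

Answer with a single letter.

Option A: A[6] -7->24, delta=31, new_sum=57+(31)=88
Option B: A[1] 11->-9, delta=-20, new_sum=57+(-20)=37 <-- matches target
Option C: A[2] -17->-8, delta=9, new_sum=57+(9)=66
Option D: A[5] 27->40, delta=13, new_sum=57+(13)=70

Answer: B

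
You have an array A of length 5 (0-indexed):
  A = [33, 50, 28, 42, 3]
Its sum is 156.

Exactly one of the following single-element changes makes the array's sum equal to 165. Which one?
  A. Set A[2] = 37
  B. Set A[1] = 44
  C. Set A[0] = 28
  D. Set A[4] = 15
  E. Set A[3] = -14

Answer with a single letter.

Option A: A[2] 28->37, delta=9, new_sum=156+(9)=165 <-- matches target
Option B: A[1] 50->44, delta=-6, new_sum=156+(-6)=150
Option C: A[0] 33->28, delta=-5, new_sum=156+(-5)=151
Option D: A[4] 3->15, delta=12, new_sum=156+(12)=168
Option E: A[3] 42->-14, delta=-56, new_sum=156+(-56)=100

Answer: A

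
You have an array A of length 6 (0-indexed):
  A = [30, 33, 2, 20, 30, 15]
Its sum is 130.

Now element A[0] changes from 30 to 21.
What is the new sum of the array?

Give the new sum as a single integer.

Old value at index 0: 30
New value at index 0: 21
Delta = 21 - 30 = -9
New sum = old_sum + delta = 130 + (-9) = 121

Answer: 121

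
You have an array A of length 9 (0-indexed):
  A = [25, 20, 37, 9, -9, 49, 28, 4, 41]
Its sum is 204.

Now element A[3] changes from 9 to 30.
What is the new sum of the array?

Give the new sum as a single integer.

Answer: 225

Derivation:
Old value at index 3: 9
New value at index 3: 30
Delta = 30 - 9 = 21
New sum = old_sum + delta = 204 + (21) = 225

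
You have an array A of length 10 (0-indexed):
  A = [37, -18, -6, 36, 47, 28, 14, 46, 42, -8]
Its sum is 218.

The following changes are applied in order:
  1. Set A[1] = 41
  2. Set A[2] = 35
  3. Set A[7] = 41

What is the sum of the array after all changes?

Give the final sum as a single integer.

Answer: 313

Derivation:
Initial sum: 218
Change 1: A[1] -18 -> 41, delta = 59, sum = 277
Change 2: A[2] -6 -> 35, delta = 41, sum = 318
Change 3: A[7] 46 -> 41, delta = -5, sum = 313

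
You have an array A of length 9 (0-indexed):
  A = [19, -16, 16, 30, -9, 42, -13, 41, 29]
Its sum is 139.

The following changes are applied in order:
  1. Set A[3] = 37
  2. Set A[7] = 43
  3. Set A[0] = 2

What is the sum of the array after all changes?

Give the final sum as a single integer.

Answer: 131

Derivation:
Initial sum: 139
Change 1: A[3] 30 -> 37, delta = 7, sum = 146
Change 2: A[7] 41 -> 43, delta = 2, sum = 148
Change 3: A[0] 19 -> 2, delta = -17, sum = 131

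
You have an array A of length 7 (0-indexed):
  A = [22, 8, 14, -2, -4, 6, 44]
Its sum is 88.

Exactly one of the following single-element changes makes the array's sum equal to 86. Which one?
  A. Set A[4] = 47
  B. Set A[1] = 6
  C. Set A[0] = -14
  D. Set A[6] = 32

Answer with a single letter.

Answer: B

Derivation:
Option A: A[4] -4->47, delta=51, new_sum=88+(51)=139
Option B: A[1] 8->6, delta=-2, new_sum=88+(-2)=86 <-- matches target
Option C: A[0] 22->-14, delta=-36, new_sum=88+(-36)=52
Option D: A[6] 44->32, delta=-12, new_sum=88+(-12)=76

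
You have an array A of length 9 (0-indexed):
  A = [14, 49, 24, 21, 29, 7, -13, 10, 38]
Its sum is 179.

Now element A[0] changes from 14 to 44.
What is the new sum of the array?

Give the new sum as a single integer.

Answer: 209

Derivation:
Old value at index 0: 14
New value at index 0: 44
Delta = 44 - 14 = 30
New sum = old_sum + delta = 179 + (30) = 209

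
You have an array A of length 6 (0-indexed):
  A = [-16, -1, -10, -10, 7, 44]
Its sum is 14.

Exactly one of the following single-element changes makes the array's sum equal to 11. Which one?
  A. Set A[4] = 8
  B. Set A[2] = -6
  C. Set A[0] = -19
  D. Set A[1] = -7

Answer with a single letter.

Option A: A[4] 7->8, delta=1, new_sum=14+(1)=15
Option B: A[2] -10->-6, delta=4, new_sum=14+(4)=18
Option C: A[0] -16->-19, delta=-3, new_sum=14+(-3)=11 <-- matches target
Option D: A[1] -1->-7, delta=-6, new_sum=14+(-6)=8

Answer: C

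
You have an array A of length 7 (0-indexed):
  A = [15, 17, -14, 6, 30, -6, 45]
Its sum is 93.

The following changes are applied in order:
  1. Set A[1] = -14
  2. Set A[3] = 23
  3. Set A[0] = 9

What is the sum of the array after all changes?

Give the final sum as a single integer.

Answer: 73

Derivation:
Initial sum: 93
Change 1: A[1] 17 -> -14, delta = -31, sum = 62
Change 2: A[3] 6 -> 23, delta = 17, sum = 79
Change 3: A[0] 15 -> 9, delta = -6, sum = 73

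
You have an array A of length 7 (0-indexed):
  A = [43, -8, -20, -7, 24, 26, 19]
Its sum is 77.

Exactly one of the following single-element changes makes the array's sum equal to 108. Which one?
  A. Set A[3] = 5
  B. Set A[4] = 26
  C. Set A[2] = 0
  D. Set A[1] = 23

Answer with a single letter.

Answer: D

Derivation:
Option A: A[3] -7->5, delta=12, new_sum=77+(12)=89
Option B: A[4] 24->26, delta=2, new_sum=77+(2)=79
Option C: A[2] -20->0, delta=20, new_sum=77+(20)=97
Option D: A[1] -8->23, delta=31, new_sum=77+(31)=108 <-- matches target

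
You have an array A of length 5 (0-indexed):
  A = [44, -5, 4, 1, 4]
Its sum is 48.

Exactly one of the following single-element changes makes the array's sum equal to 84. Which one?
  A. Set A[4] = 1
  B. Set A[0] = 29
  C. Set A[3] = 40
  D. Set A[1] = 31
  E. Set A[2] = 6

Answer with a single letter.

Answer: D

Derivation:
Option A: A[4] 4->1, delta=-3, new_sum=48+(-3)=45
Option B: A[0] 44->29, delta=-15, new_sum=48+(-15)=33
Option C: A[3] 1->40, delta=39, new_sum=48+(39)=87
Option D: A[1] -5->31, delta=36, new_sum=48+(36)=84 <-- matches target
Option E: A[2] 4->6, delta=2, new_sum=48+(2)=50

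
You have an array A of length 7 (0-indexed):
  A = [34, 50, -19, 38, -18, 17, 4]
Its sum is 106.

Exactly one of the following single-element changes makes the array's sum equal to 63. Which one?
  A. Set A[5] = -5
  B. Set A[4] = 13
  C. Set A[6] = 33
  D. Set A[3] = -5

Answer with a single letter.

Option A: A[5] 17->-5, delta=-22, new_sum=106+(-22)=84
Option B: A[4] -18->13, delta=31, new_sum=106+(31)=137
Option C: A[6] 4->33, delta=29, new_sum=106+(29)=135
Option D: A[3] 38->-5, delta=-43, new_sum=106+(-43)=63 <-- matches target

Answer: D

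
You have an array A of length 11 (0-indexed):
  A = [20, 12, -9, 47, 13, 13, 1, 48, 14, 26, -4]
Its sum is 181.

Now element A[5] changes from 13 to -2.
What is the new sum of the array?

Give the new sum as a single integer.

Answer: 166

Derivation:
Old value at index 5: 13
New value at index 5: -2
Delta = -2 - 13 = -15
New sum = old_sum + delta = 181 + (-15) = 166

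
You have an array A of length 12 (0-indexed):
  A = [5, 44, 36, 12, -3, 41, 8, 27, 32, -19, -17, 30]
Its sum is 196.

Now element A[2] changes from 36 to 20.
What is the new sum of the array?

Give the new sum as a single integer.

Answer: 180

Derivation:
Old value at index 2: 36
New value at index 2: 20
Delta = 20 - 36 = -16
New sum = old_sum + delta = 196 + (-16) = 180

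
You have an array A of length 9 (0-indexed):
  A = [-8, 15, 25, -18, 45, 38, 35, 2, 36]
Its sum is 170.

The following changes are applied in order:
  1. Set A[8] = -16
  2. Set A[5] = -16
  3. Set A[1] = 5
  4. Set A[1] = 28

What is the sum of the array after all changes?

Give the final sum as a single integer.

Initial sum: 170
Change 1: A[8] 36 -> -16, delta = -52, sum = 118
Change 2: A[5] 38 -> -16, delta = -54, sum = 64
Change 3: A[1] 15 -> 5, delta = -10, sum = 54
Change 4: A[1] 5 -> 28, delta = 23, sum = 77

Answer: 77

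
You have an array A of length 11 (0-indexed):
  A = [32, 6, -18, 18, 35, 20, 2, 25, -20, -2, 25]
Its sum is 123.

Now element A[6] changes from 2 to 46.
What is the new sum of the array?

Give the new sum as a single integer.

Answer: 167

Derivation:
Old value at index 6: 2
New value at index 6: 46
Delta = 46 - 2 = 44
New sum = old_sum + delta = 123 + (44) = 167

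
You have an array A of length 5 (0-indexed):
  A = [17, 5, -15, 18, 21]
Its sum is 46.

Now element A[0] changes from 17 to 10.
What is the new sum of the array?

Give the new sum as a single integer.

Answer: 39

Derivation:
Old value at index 0: 17
New value at index 0: 10
Delta = 10 - 17 = -7
New sum = old_sum + delta = 46 + (-7) = 39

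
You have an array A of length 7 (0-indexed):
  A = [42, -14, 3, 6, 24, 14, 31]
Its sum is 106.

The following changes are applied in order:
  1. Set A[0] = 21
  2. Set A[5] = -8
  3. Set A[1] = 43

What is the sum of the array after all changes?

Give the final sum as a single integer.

Answer: 120

Derivation:
Initial sum: 106
Change 1: A[0] 42 -> 21, delta = -21, sum = 85
Change 2: A[5] 14 -> -8, delta = -22, sum = 63
Change 3: A[1] -14 -> 43, delta = 57, sum = 120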